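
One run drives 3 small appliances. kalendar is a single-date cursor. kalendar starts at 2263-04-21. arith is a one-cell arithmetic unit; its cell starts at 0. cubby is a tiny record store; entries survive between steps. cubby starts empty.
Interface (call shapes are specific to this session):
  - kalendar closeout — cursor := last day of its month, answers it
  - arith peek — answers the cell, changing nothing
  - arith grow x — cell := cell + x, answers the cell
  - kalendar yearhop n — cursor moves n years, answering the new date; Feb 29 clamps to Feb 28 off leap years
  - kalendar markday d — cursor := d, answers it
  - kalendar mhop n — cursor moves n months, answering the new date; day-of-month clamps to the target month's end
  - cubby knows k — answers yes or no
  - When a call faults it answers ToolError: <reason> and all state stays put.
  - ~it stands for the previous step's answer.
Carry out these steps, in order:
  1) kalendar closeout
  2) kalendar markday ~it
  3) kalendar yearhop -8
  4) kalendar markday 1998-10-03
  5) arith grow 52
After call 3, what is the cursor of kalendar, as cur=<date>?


! kalendar closeout() ~> 2263-04-30
! kalendar markday(d: ~it) ~> 2263-04-30
! kalendar yearhop(n: -8) ~> 2255-04-30
! kalendar markday(d: 1998-10-03) ~> 1998-10-03
! arith grow(x: 52) ~> 52

Answer: cur=2255-04-30


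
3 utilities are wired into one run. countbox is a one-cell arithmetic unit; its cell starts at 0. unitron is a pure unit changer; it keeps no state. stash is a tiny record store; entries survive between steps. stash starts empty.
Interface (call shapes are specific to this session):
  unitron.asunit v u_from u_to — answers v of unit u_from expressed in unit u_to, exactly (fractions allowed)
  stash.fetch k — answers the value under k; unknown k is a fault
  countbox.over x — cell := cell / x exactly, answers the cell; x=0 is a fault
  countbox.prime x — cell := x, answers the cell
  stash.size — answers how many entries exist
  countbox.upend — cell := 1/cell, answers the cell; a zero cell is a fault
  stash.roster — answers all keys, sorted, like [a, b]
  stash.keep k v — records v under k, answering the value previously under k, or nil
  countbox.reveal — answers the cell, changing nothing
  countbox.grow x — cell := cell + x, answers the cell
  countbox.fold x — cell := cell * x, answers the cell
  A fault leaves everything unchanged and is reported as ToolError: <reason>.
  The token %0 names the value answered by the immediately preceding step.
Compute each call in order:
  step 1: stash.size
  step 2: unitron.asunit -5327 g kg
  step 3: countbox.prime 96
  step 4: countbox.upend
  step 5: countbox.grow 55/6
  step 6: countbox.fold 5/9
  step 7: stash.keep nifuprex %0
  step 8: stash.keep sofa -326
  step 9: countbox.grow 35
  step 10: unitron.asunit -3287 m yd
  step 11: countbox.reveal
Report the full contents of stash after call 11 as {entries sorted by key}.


Then stash.size(), and observe 0.
I invoke unitron.asunit on v: -5327, u_from: g, u_to: kg, — result: -5327/1000.
Invoking countbox.prime on x: 96, and get 96.
I call countbox.upend, yielding 1/96.
Next I call countbox.grow on x: 55/6, yielding 881/96.
Now I run countbox.fold on x: 5/9, — result: 4405/864.
I call stash.keep on k: nifuprex, v: %0, and get nil.
Calling stash.keep on k: sofa, v: -326, which returns nil.
Invoking countbox.grow on x: 35, — result: 34645/864.
Then unitron.asunit on v: -3287, u_from: m, u_to: yd, and observe -4108750/1143.
I run countbox.reveal(), and observe 34645/864.

Answer: {nifuprex=4405/864, sofa=-326}


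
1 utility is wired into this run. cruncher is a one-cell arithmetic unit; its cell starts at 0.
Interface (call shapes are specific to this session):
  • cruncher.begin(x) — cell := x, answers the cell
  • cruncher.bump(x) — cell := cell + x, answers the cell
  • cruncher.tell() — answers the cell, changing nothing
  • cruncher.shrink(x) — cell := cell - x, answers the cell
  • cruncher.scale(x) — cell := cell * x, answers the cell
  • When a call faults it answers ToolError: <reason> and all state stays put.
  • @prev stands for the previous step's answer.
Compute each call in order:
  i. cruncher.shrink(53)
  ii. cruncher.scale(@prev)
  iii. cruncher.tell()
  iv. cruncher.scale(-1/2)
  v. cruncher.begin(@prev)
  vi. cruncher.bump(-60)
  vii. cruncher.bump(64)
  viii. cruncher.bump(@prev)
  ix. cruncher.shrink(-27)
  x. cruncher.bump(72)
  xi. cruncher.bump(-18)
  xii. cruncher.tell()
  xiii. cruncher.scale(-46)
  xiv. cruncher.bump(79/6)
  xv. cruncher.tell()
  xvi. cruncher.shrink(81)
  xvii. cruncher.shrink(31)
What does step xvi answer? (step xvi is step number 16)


Answer: 750313/6

Derivation:
I use cruncher.shrink on x='53', giving -53.
Calling cruncher.scale on x='@prev', yielding 2809.
I use cruncher.tell(), yielding 2809.
I use cruncher.scale on x='-1/2', and get -2809/2.
I call cruncher.begin on x='@prev', → -2809/2.
Calling cruncher.bump on x='-60', yielding -2929/2.
I invoke cruncher.bump on x='64', — result: -2801/2.
Invoking cruncher.bump on x='@prev': -2801.
I call cruncher.shrink on x='-27', and observe -2774.
I try cruncher.bump on x='72', and observe -2702.
I invoke cruncher.bump on x='-18', and see -2720.
I call cruncher.tell: -2720.
I use cruncher.scale on x='-46', which returns 125120.
I try cruncher.bump on x='79/6', and get 750799/6.
I call cruncher.tell, — result: 750799/6.
Then cruncher.shrink on x='81', → 750313/6.
Calling cruncher.shrink on x='31', which returns 750127/6.


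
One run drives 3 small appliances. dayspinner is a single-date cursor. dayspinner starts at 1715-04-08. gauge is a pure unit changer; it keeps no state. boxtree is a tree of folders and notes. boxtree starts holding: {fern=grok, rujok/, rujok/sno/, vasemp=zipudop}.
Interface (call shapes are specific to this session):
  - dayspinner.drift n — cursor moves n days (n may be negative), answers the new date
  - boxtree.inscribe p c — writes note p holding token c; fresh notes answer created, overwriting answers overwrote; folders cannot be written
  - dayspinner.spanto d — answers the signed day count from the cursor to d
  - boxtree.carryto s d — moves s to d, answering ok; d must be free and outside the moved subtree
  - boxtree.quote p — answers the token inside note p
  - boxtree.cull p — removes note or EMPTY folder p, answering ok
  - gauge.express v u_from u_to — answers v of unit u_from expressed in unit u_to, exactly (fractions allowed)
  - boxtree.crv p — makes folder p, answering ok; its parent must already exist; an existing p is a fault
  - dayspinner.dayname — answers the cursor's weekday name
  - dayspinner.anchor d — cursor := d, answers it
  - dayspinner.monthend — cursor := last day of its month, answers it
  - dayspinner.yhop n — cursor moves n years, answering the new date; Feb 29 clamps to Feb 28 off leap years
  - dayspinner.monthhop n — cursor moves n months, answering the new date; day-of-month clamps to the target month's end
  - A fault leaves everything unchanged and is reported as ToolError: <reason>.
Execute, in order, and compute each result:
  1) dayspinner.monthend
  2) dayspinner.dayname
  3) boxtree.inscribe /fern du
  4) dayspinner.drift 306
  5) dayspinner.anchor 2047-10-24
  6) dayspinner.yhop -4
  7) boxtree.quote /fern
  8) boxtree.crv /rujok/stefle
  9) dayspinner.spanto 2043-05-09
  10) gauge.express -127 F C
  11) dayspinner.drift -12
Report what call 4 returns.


Answer: 1716-03-01

Derivation:
;; 1. dayspinner.monthend() : 1715-04-30
;; 2. dayspinner.dayname() : Tuesday
;; 3. boxtree.inscribe(p='/fern', c='du') : overwrote
;; 4. dayspinner.drift(n='306') : 1716-03-01
;; 5. dayspinner.anchor(d='2047-10-24') : 2047-10-24
;; 6. dayspinner.yhop(n='-4') : 2043-10-24
;; 7. boxtree.quote(p='/fern') : du
;; 8. boxtree.crv(p='/rujok/stefle') : ok
;; 9. dayspinner.spanto(d='2043-05-09') : -168
;; 10. gauge.express(v='-127', u_from='F', u_to='C') : -265/3
;; 11. dayspinner.drift(n='-12') : 2043-10-12


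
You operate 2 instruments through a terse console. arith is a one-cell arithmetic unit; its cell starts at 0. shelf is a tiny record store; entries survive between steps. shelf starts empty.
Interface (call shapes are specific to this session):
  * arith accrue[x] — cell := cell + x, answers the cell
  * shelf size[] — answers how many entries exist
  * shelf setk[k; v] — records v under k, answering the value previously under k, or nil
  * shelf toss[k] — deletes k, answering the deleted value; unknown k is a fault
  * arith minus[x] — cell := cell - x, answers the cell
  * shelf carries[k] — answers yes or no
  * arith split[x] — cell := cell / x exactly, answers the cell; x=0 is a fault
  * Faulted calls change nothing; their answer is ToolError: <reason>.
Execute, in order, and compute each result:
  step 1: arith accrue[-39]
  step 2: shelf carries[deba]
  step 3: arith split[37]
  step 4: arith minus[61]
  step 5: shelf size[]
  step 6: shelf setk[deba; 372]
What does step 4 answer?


-- arith accrue(x=-39) -> -39
-- shelf carries(k=deba) -> no
-- arith split(x=37) -> -39/37
-- arith minus(x=61) -> -2296/37
-- shelf size() -> 0
-- shelf setk(k=deba, v=372) -> nil

Answer: -2296/37


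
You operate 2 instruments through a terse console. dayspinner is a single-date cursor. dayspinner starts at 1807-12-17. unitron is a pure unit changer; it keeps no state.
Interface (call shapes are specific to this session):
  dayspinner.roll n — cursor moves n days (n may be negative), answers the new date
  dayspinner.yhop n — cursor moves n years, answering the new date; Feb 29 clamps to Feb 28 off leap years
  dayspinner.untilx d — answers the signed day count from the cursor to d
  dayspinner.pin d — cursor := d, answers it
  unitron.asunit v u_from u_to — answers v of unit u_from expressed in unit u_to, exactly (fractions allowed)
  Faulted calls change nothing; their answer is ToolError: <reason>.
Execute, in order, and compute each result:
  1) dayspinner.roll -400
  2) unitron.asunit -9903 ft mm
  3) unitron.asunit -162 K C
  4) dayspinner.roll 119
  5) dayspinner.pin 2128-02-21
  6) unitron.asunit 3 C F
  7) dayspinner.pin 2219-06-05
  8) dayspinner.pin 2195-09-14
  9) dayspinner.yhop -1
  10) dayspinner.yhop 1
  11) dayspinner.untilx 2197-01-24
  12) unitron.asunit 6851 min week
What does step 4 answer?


Answer: 1807-03-11

Derivation:
[in] dayspinner.roll n: -400
= 1806-11-12
[in] unitron.asunit v: -9903 u_from: ft u_to: mm
= -15092172/5
[in] unitron.asunit v: -162 u_from: K u_to: C
= -8703/20
[in] dayspinner.roll n: 119
= 1807-03-11
[in] dayspinner.pin d: 2128-02-21
= 2128-02-21
[in] unitron.asunit v: 3 u_from: C u_to: F
= 187/5
[in] dayspinner.pin d: 2219-06-05
= 2219-06-05
[in] dayspinner.pin d: 2195-09-14
= 2195-09-14
[in] dayspinner.yhop n: -1
= 2194-09-14
[in] dayspinner.yhop n: 1
= 2195-09-14
[in] dayspinner.untilx d: 2197-01-24
= 498
[in] unitron.asunit v: 6851 u_from: min u_to: week
= 6851/10080


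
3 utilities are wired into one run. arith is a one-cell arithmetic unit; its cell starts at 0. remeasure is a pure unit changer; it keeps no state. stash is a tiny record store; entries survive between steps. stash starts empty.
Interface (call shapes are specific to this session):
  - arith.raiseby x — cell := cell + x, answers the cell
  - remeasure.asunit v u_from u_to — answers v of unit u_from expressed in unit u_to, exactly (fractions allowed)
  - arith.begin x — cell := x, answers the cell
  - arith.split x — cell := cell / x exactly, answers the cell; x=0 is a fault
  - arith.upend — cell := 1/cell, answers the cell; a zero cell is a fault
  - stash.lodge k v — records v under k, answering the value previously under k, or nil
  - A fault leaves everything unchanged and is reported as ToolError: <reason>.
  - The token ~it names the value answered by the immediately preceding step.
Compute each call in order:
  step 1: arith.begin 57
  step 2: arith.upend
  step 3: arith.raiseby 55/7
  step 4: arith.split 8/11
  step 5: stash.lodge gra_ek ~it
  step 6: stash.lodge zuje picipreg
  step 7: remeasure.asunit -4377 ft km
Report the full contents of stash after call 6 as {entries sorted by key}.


# 1. arith.begin(x='57') -> 57
# 2. arith.upend() -> 1/57
# 3. arith.raiseby(x='55/7') -> 3142/399
# 4. arith.split(x='8/11') -> 17281/1596
# 5. stash.lodge(k='gra_ek', v='~it') -> nil
# 6. stash.lodge(k='zuje', v='picipreg') -> nil
# 7. remeasure.asunit(v='-4377', u_from='ft', u_to='km') -> -1667637/1250000

Answer: {gra_ek=17281/1596, zuje=picipreg}


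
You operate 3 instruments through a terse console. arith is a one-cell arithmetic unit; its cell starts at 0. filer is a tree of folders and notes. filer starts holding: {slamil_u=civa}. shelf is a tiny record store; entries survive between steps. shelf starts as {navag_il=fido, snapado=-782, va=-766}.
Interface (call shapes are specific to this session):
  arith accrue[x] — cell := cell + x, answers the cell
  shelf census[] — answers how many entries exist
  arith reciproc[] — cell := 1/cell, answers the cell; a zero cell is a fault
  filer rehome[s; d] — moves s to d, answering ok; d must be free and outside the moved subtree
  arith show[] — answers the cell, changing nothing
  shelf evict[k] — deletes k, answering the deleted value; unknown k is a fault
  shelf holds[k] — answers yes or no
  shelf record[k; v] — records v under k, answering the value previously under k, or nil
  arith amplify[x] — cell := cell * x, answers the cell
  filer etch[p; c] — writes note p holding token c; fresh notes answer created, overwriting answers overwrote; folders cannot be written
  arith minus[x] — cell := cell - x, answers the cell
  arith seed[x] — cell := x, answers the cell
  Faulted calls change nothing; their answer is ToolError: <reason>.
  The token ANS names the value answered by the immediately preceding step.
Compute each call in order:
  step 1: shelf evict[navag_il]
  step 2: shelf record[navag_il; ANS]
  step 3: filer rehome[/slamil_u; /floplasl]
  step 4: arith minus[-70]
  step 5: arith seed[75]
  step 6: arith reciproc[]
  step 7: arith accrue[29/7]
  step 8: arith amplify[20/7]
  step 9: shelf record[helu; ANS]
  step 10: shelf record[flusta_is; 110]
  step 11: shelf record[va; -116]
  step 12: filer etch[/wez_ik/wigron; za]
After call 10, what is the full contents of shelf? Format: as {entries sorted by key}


Do: shelf evict[k: navag_il]
See: fido
Do: shelf record[k: navag_il; v: ANS]
See: nil
Do: filer rehome[s: /slamil_u; d: /floplasl]
See: ok
Do: arith minus[x: -70]
See: 70
Do: arith seed[x: 75]
See: 75
Do: arith reciproc[]
See: 1/75
Do: arith accrue[x: 29/7]
See: 2182/525
Do: arith amplify[x: 20/7]
See: 8728/735
Do: shelf record[k: helu; v: ANS]
See: nil
Do: shelf record[k: flusta_is; v: 110]
See: nil
Do: shelf record[k: va; v: -116]
See: -766
Do: filer etch[p: /wez_ik/wigron; c: za]
See: ToolError: no parent

Answer: {flusta_is=110, helu=8728/735, navag_il=fido, snapado=-782, va=-766}


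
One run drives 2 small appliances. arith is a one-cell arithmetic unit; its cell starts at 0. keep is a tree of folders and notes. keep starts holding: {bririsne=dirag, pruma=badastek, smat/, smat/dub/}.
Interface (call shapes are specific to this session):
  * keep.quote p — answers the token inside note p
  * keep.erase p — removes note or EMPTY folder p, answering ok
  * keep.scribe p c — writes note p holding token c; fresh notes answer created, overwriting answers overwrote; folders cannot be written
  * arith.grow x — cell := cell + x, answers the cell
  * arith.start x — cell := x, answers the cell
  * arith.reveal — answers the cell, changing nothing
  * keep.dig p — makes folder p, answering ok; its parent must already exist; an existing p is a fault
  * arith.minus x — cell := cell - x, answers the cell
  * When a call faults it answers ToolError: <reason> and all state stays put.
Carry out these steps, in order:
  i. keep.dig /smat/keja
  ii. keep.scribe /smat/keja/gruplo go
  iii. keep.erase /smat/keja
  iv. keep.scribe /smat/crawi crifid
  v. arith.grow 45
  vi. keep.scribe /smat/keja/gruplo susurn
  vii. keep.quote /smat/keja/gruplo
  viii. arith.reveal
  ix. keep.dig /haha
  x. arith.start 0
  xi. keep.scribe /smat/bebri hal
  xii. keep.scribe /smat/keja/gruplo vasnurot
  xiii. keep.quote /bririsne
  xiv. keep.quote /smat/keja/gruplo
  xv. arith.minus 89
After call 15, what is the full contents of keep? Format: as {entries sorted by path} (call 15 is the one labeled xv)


Answer: {bririsne=dirag, haha/, pruma=badastek, smat/, smat/bebri=hal, smat/crawi=crifid, smat/dub/, smat/keja/, smat/keja/gruplo=vasnurot}

Derivation:
==> dig(p=/smat/keja)
<== ok
==> scribe(p=/smat/keja/gruplo, c=go)
<== created
==> erase(p=/smat/keja)
<== ToolError: not empty
==> scribe(p=/smat/crawi, c=crifid)
<== created
==> grow(x=45)
<== 45
==> scribe(p=/smat/keja/gruplo, c=susurn)
<== overwrote
==> quote(p=/smat/keja/gruplo)
<== susurn
==> reveal()
<== 45
==> dig(p=/haha)
<== ok
==> start(x=0)
<== 0
==> scribe(p=/smat/bebri, c=hal)
<== created
==> scribe(p=/smat/keja/gruplo, c=vasnurot)
<== overwrote
==> quote(p=/bririsne)
<== dirag
==> quote(p=/smat/keja/gruplo)
<== vasnurot
==> minus(x=89)
<== -89


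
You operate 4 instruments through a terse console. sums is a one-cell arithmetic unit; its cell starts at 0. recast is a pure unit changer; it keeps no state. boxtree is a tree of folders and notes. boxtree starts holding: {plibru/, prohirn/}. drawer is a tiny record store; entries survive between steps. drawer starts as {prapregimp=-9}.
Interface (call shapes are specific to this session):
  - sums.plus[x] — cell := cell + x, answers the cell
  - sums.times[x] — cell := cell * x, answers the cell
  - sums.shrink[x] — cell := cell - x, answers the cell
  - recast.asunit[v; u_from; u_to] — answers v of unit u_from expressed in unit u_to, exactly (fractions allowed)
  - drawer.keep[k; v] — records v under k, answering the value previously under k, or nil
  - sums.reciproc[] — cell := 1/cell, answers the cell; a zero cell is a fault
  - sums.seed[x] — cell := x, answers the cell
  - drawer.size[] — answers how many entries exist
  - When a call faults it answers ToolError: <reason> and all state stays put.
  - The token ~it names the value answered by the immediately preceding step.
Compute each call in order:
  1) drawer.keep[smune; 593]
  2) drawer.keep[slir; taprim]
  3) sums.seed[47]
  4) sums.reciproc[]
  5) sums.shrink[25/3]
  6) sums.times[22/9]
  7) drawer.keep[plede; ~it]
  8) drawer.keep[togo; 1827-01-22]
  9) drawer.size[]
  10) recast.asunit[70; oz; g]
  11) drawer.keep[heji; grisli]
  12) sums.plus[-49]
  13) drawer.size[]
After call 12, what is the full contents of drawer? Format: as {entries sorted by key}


$ drawer.keep k=smune v=593
:: nil
$ drawer.keep k=slir v=taprim
:: nil
$ sums.seed x=47
:: 47
$ sums.reciproc
:: 1/47
$ sums.shrink x=25/3
:: -1172/141
$ sums.times x=22/9
:: -25784/1269
$ drawer.keep k=plede v=~it
:: nil
$ drawer.keep k=togo v=1827-01-22
:: nil
$ drawer.size
:: 5
$ recast.asunit v=70 u_from=oz u_to=g
:: 317514659/160000
$ drawer.keep k=heji v=grisli
:: nil
$ sums.plus x=-49
:: -87965/1269
$ drawer.size
:: 6

Answer: {heji=grisli, plede=-25784/1269, prapregimp=-9, slir=taprim, smune=593, togo=1827-01-22}


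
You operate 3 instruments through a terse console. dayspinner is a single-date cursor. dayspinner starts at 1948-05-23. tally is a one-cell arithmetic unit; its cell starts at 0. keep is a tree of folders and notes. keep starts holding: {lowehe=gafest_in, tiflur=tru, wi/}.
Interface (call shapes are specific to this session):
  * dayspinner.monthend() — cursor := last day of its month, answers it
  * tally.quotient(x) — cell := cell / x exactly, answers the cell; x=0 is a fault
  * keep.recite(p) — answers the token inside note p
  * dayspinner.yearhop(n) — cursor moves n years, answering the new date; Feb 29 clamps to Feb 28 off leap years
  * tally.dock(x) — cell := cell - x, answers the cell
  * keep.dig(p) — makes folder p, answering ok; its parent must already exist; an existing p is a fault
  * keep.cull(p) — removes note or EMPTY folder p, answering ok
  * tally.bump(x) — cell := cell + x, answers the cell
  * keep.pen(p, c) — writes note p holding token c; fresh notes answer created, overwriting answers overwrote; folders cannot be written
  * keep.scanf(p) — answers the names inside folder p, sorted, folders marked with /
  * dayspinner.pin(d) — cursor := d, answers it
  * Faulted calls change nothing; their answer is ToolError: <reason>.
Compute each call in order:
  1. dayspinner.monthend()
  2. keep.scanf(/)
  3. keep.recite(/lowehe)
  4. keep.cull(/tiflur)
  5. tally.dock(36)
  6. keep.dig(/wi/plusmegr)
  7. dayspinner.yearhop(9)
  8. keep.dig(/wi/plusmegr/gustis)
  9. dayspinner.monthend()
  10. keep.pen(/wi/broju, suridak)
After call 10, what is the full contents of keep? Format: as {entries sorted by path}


I call dayspinner.monthend, — result: 1948-05-31.
Now I run keep.scanf using p=/, and see [lowehe, tiflur, wi/].
Now I run keep.recite using p=/lowehe, which returns gafest_in.
Invoking keep.cull using p=/tiflur, which returns ok.
Next I call tally.dock using x=36, and get -36.
Then keep.dig using p=/wi/plusmegr, — result: ok.
Calling dayspinner.yearhop using n=9, and get 1957-05-31.
I use keep.dig using p=/wi/plusmegr/gustis, — result: ok.
I try dayspinner.monthend, which returns 1957-05-31.
Invoking keep.pen using p=/wi/broju, c=suridak, and observe created.

Answer: {lowehe=gafest_in, wi/, wi/broju=suridak, wi/plusmegr/, wi/plusmegr/gustis/}


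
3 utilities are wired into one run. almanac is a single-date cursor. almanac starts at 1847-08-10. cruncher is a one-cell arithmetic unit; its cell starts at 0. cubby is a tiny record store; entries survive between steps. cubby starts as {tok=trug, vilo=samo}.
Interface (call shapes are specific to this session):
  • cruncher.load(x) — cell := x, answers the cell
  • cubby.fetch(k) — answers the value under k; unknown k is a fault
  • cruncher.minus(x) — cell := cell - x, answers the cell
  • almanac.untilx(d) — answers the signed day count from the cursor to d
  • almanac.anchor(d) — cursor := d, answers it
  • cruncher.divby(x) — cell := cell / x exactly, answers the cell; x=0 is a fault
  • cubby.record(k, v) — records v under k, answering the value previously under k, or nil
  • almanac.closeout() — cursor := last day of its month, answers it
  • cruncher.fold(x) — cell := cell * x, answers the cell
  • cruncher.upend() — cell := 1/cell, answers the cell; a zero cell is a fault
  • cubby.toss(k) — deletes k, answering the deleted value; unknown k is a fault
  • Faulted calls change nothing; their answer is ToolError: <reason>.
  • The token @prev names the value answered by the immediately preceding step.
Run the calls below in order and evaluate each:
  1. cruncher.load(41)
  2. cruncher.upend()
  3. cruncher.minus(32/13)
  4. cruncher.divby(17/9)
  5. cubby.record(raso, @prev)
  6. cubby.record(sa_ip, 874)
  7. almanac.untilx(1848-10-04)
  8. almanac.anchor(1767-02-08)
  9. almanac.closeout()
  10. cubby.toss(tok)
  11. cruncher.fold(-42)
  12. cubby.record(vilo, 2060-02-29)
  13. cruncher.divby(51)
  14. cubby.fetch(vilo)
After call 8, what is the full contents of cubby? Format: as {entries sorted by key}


>> cruncher.load(x='41')
<< 41
>> cruncher.upend()
<< 1/41
>> cruncher.minus(x='32/13')
<< -1299/533
>> cruncher.divby(x='17/9')
<< -11691/9061
>> cubby.record(k='raso', v='@prev')
<< nil
>> cubby.record(k='sa_ip', v='874')
<< nil
>> almanac.untilx(d='1848-10-04')
<< 421
>> almanac.anchor(d='1767-02-08')
<< 1767-02-08
>> almanac.closeout()
<< 1767-02-28
>> cubby.toss(k='tok')
<< trug
>> cruncher.fold(x='-42')
<< 491022/9061
>> cubby.record(k='vilo', v='2060-02-29')
<< samo
>> cruncher.divby(x='51')
<< 163674/154037
>> cubby.fetch(k='vilo')
<< 2060-02-29

Answer: {raso=-11691/9061, sa_ip=874, tok=trug, vilo=samo}


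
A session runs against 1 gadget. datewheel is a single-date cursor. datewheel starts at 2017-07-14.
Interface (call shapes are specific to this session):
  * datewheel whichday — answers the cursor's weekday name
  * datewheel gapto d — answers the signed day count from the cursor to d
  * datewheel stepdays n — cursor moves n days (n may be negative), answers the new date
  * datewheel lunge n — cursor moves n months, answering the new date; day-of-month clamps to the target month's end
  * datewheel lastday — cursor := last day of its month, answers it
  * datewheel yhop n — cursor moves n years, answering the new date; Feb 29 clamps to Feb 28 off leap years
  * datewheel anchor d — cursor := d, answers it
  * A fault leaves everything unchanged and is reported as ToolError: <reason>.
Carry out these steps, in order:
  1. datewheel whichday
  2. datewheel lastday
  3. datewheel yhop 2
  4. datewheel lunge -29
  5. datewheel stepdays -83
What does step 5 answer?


Calling datewheel whichday, and observe Friday.
Calling datewheel lastday, → 2017-07-31.
Next I call datewheel yhop(n: 2), and see 2019-07-31.
Using datewheel lunge(n: -29), and see 2017-02-28.
I call datewheel stepdays(n: -83), and observe 2016-12-07.

Answer: 2016-12-07


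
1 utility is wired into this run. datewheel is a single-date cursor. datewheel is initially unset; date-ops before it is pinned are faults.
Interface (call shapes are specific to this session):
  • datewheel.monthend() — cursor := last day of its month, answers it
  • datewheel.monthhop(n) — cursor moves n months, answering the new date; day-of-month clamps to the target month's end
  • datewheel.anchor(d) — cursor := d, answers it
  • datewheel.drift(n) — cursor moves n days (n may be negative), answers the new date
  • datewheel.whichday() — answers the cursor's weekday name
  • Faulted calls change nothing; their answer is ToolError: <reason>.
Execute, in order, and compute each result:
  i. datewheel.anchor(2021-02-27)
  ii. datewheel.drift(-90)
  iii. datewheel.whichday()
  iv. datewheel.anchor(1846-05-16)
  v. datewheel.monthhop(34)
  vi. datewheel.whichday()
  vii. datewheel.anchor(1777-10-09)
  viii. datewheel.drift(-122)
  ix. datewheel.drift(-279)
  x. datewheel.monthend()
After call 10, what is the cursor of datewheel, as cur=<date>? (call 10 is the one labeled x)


Answer: cur=1776-09-30

Derivation:
→ datewheel.anchor(d: 2021-02-27)
← 2021-02-27
→ datewheel.drift(n: -90)
← 2020-11-29
→ datewheel.whichday()
← Sunday
→ datewheel.anchor(d: 1846-05-16)
← 1846-05-16
→ datewheel.monthhop(n: 34)
← 1849-03-16
→ datewheel.whichday()
← Friday
→ datewheel.anchor(d: 1777-10-09)
← 1777-10-09
→ datewheel.drift(n: -122)
← 1777-06-09
→ datewheel.drift(n: -279)
← 1776-09-03
→ datewheel.monthend()
← 1776-09-30


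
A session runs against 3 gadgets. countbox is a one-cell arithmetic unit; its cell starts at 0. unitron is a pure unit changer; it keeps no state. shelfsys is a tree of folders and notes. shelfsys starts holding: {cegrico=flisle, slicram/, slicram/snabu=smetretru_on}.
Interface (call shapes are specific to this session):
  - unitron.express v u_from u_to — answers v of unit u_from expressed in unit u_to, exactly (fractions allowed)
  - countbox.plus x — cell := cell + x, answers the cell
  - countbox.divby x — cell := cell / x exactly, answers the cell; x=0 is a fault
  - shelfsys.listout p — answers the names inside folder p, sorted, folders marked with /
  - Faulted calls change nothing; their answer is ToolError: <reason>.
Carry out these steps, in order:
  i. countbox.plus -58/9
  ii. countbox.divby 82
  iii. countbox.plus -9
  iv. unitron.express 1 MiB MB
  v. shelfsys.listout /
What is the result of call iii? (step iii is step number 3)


Answer: -3350/369

Derivation:
Act: plus[x: -58/9]
Obs: -58/9
Act: divby[x: 82]
Obs: -29/369
Act: plus[x: -9]
Obs: -3350/369
Act: express[v: 1; u_from: MiB; u_to: MB]
Obs: 16384/15625
Act: listout[p: /]
Obs: [cegrico, slicram/]


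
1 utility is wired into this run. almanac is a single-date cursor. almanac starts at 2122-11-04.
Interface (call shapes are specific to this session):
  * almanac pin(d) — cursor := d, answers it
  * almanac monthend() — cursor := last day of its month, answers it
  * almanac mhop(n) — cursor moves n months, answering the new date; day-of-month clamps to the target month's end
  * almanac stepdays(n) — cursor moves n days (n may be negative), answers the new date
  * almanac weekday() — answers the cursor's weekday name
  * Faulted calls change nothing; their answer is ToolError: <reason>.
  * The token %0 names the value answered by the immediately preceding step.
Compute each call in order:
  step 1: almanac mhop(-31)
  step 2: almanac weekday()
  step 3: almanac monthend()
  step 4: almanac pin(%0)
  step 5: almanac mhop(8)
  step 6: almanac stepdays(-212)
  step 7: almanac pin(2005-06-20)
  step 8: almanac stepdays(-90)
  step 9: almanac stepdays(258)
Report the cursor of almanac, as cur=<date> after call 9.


I run almanac mhop passing n='-31', giving 2120-04-04.
Invoking almanac weekday(): Thursday.
Using almanac monthend, giving 2120-04-30.
Calling almanac pin passing d='%0', and observe 2120-04-30.
Then almanac mhop passing n='8', → 2120-12-30.
I call almanac stepdays passing n='-212', → 2120-06-01.
Using almanac pin passing d='2005-06-20', giving 2005-06-20.
I use almanac stepdays passing n='-90', — result: 2005-03-22.
Next I call almanac stepdays passing n='258', — result: 2005-12-05.

Answer: cur=2005-12-05


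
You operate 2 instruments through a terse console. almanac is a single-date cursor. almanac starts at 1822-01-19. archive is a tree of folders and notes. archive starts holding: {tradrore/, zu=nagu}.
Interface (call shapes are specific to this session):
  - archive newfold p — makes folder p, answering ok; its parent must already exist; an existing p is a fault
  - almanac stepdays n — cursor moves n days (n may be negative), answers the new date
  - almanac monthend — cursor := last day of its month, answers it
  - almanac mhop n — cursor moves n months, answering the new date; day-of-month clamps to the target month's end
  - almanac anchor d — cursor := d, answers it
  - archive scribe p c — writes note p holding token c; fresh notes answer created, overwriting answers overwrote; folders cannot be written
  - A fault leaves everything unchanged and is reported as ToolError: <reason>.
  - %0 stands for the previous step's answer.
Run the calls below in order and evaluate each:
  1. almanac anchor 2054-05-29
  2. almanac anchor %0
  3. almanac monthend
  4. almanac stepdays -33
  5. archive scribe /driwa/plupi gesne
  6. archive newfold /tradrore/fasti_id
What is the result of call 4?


Answer: 2054-04-28

Derivation:
Do: almanac anchor[d=2054-05-29]
See: 2054-05-29
Do: almanac anchor[d=%0]
See: 2054-05-29
Do: almanac monthend[]
See: 2054-05-31
Do: almanac stepdays[n=-33]
See: 2054-04-28
Do: archive scribe[p=/driwa/plupi; c=gesne]
See: ToolError: no parent
Do: archive newfold[p=/tradrore/fasti_id]
See: ok


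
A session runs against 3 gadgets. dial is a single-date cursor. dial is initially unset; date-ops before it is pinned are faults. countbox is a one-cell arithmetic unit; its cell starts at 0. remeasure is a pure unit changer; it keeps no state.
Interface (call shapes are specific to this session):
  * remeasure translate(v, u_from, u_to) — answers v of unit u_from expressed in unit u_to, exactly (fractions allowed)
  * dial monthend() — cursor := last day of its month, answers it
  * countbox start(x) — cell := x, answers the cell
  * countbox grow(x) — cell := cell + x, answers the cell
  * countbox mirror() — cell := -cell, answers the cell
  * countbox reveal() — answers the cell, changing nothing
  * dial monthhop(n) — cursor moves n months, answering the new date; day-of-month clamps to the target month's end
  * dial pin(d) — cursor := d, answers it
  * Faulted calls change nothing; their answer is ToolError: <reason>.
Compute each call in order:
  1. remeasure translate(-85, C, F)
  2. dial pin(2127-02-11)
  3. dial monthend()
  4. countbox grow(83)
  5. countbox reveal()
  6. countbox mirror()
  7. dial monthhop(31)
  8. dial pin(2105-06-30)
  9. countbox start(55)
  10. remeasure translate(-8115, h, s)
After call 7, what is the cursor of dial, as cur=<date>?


Answer: cur=2129-09-28

Derivation:
I try remeasure translate passing -85, C, F, which returns -121.
I call dial pin passing 2127-02-11, which returns 2127-02-11.
I run dial monthend, — result: 2127-02-28.
Invoking countbox grow passing 83, which returns 83.
Then countbox reveal(), giving 83.
Calling countbox mirror(), — result: -83.
I try dial monthhop passing 31, — result: 2129-09-28.
I call dial pin passing 2105-06-30, giving 2105-06-30.
Next I call countbox start passing 55, → 55.
I try remeasure translate passing -8115, h, s, → -29214000.


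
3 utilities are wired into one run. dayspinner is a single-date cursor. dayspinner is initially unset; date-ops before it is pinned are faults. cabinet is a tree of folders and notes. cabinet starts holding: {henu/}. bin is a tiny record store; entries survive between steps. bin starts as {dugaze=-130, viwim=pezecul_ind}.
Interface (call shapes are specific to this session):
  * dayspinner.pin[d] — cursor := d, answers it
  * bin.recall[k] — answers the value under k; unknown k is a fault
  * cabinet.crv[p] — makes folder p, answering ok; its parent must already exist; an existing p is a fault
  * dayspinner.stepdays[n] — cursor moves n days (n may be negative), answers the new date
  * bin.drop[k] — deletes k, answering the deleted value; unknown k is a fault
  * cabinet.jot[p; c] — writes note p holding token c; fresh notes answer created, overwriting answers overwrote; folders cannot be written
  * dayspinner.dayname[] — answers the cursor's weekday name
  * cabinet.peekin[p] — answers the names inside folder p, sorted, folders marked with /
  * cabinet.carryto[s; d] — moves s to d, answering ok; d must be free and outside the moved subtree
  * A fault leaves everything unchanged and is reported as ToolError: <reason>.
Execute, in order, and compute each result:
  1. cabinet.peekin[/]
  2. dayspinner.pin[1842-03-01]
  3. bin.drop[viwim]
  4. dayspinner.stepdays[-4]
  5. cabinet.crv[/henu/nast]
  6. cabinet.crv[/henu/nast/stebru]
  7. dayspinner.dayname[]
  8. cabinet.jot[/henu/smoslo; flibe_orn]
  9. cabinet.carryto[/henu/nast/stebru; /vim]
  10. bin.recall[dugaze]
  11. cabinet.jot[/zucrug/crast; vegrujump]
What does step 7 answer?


·→ cabinet.peekin(p→/)
·← [henu/]
·→ dayspinner.pin(d→1842-03-01)
·← 1842-03-01
·→ bin.drop(k→viwim)
·← pezecul_ind
·→ dayspinner.stepdays(n→-4)
·← 1842-02-25
·→ cabinet.crv(p→/henu/nast)
·← ok
·→ cabinet.crv(p→/henu/nast/stebru)
·← ok
·→ dayspinner.dayname()
·← Friday
·→ cabinet.jot(p→/henu/smoslo, c→flibe_orn)
·← created
·→ cabinet.carryto(s→/henu/nast/stebru, d→/vim)
·← ok
·→ bin.recall(k→dugaze)
·← -130
·→ cabinet.jot(p→/zucrug/crast, c→vegrujump)
·← ToolError: no parent

Answer: Friday


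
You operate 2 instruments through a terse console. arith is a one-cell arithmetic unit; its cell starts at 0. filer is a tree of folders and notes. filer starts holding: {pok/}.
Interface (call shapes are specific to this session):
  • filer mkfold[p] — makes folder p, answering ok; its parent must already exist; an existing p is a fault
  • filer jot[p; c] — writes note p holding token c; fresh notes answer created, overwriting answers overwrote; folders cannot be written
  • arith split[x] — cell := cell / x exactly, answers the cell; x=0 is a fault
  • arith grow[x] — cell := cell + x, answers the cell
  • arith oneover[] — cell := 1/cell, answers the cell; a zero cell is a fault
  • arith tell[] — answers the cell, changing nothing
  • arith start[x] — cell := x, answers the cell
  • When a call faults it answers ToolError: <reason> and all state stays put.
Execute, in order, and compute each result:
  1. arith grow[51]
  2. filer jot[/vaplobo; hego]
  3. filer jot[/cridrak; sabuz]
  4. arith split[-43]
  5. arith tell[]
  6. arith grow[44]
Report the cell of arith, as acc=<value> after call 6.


~$ arith grow x: 51
  51
~$ filer jot p: /vaplobo c: hego
  created
~$ filer jot p: /cridrak c: sabuz
  created
~$ arith split x: -43
  -51/43
~$ arith tell
  -51/43
~$ arith grow x: 44
  1841/43

Answer: acc=1841/43


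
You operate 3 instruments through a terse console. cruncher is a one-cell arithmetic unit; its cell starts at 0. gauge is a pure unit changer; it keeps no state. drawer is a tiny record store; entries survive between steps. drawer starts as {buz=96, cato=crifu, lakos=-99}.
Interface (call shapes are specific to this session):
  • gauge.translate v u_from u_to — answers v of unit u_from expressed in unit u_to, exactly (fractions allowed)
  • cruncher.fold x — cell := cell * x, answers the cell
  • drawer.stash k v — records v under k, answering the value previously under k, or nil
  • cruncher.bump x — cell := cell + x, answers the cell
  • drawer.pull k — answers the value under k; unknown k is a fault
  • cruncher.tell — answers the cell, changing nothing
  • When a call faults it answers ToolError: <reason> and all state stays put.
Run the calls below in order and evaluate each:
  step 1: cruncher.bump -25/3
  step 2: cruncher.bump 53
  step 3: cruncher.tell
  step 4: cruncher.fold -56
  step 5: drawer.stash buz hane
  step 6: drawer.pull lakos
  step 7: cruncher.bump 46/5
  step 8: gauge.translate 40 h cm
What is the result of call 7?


Step: bump[x=-25/3]
Result: -25/3
Step: bump[x=53]
Result: 134/3
Step: tell[]
Result: 134/3
Step: fold[x=-56]
Result: -7504/3
Step: stash[k=buz; v=hane]
Result: 96
Step: pull[k=lakos]
Result: -99
Step: bump[x=46/5]
Result: -37382/15
Step: translate[v=40; u_from=h; u_to=cm]
Result: ToolError: incompatible units

Answer: -37382/15


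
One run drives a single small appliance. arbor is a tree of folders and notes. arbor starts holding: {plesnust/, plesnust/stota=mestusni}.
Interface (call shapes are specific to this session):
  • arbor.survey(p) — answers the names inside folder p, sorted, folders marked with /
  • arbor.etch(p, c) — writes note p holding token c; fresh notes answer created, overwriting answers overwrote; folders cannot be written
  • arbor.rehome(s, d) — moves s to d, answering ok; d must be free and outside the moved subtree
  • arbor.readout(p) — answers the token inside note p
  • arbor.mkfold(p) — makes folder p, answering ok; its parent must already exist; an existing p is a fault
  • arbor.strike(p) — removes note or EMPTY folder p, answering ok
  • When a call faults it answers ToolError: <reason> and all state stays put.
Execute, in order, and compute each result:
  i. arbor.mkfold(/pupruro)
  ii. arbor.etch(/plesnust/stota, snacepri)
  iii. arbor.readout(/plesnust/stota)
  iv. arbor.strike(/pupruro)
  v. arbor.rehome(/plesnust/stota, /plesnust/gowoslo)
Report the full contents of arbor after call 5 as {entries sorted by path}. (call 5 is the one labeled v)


// mkfold(/pupruro) => ok
// etch(/plesnust/stota, snacepri) => overwrote
// readout(/plesnust/stota) => snacepri
// strike(/pupruro) => ok
// rehome(/plesnust/stota, /plesnust/gowoslo) => ok

Answer: {plesnust/, plesnust/gowoslo=snacepri}


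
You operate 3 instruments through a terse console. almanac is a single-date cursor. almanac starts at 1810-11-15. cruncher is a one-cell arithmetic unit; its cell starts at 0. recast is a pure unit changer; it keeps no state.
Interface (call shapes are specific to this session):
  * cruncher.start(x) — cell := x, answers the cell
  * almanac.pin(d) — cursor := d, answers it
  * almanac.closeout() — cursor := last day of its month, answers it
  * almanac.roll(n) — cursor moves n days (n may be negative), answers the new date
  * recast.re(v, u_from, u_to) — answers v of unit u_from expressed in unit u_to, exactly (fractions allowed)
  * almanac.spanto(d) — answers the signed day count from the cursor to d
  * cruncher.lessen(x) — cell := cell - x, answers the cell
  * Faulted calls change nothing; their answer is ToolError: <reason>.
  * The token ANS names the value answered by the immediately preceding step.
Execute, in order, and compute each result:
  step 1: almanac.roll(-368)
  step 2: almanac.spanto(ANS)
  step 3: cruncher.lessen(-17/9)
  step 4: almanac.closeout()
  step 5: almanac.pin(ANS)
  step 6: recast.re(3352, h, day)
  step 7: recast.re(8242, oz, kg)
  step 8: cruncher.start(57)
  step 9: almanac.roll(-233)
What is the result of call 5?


Act: almanac.roll[n→-368]
Obs: 1809-11-12
Act: almanac.spanto[d→ANS]
Obs: 0
Act: cruncher.lessen[x→-17/9]
Obs: 17/9
Act: almanac.closeout[]
Obs: 1809-11-30
Act: almanac.pin[d→ANS]
Obs: 1809-11-30
Act: recast.re[v→3352; u_from→h; u_to→day]
Obs: 419/3
Act: recast.re[v→8242; u_from→oz; u_to→kg]
Obs: 186925415677/800000000
Act: cruncher.start[x→57]
Obs: 57
Act: almanac.roll[n→-233]
Obs: 1809-04-11

Answer: 1809-11-30
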